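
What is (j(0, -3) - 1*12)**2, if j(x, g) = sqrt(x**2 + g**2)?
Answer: 81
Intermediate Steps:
j(x, g) = sqrt(g**2 + x**2)
(j(0, -3) - 1*12)**2 = (sqrt((-3)**2 + 0**2) - 1*12)**2 = (sqrt(9 + 0) - 12)**2 = (sqrt(9) - 12)**2 = (3 - 12)**2 = (-9)**2 = 81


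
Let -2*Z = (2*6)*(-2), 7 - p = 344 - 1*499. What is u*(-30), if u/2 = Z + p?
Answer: -10440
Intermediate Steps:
p = 162 (p = 7 - (344 - 1*499) = 7 - (344 - 499) = 7 - 1*(-155) = 7 + 155 = 162)
Z = 12 (Z = -2*6*(-2)/2 = -6*(-2) = -1/2*(-24) = 12)
u = 348 (u = 2*(12 + 162) = 2*174 = 348)
u*(-30) = 348*(-30) = -10440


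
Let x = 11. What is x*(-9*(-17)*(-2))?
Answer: -3366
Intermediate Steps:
x*(-9*(-17)*(-2)) = 11*(-9*(-17)*(-2)) = 11*(153*(-2)) = 11*(-306) = -3366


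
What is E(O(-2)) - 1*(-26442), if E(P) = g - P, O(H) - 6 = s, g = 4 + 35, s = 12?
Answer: 26463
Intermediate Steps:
g = 39
O(H) = 18 (O(H) = 6 + 12 = 18)
E(P) = 39 - P
E(O(-2)) - 1*(-26442) = (39 - 1*18) - 1*(-26442) = (39 - 18) + 26442 = 21 + 26442 = 26463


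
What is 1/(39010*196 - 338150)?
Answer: 1/7307810 ≈ 1.3684e-7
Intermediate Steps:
1/(39010*196 - 338150) = 1/(7645960 - 338150) = 1/7307810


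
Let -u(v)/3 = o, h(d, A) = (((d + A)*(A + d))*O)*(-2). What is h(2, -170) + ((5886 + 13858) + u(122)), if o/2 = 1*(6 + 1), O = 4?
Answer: -206090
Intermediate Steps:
h(d, A) = -8*(A + d)**2 (h(d, A) = (((d + A)*(A + d))*4)*(-2) = (((A + d)*(A + d))*4)*(-2) = ((A + d)**2*4)*(-2) = (4*(A + d)**2)*(-2) = -8*(A + d)**2)
o = 14 (o = 2*(1*(6 + 1)) = 2*(1*7) = 2*7 = 14)
u(v) = -42 (u(v) = -3*14 = -42)
h(2, -170) + ((5886 + 13858) + u(122)) = -8*(-170 + 2)**2 + ((5886 + 13858) - 42) = -8*(-168)**2 + (19744 - 42) = -8*28224 + 19702 = -225792 + 19702 = -206090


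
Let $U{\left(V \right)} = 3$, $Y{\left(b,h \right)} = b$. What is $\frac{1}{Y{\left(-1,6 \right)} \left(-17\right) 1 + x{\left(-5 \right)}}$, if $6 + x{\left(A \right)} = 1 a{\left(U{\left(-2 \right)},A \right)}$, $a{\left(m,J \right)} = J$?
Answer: $\frac{1}{6} \approx 0.16667$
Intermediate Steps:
$x{\left(A \right)} = -6 + A$ ($x{\left(A \right)} = -6 + 1 A = -6 + A$)
$\frac{1}{Y{\left(-1,6 \right)} \left(-17\right) 1 + x{\left(-5 \right)}} = \frac{1}{\left(-1\right) \left(-17\right) 1 - 11} = \frac{1}{17 \cdot 1 - 11} = \frac{1}{17 - 11} = \frac{1}{6}$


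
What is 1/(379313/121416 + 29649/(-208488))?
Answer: 263685198/786274435 ≈ 0.33536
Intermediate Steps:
1/(379313/121416 + 29649/(-208488)) = 1/(379313*(1/121416) + 29649*(-1/208488)) = 1/(379313/121416 - 9883/69496) = 1/(786274435/263685198) = 263685198/786274435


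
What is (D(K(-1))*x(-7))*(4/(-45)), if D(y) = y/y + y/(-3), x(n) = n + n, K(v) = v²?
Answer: 112/135 ≈ 0.82963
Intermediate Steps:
x(n) = 2*n
D(y) = 1 - y/3 (D(y) = 1 + y*(-⅓) = 1 - y/3)
(D(K(-1))*x(-7))*(4/(-45)) = ((1 - ⅓*(-1)²)*(2*(-7)))*(4/(-45)) = ((1 - ⅓*1)*(-14))*(4*(-1/45)) = ((1 - ⅓)*(-14))*(-4/45) = ((⅔)*(-14))*(-4/45) = -28/3*(-4/45) = 112/135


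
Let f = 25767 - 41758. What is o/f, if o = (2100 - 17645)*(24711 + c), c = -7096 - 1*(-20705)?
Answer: 595684400/15991 ≈ 37251.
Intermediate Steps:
c = 13609 (c = -7096 + 20705 = 13609)
o = -595684400 (o = (2100 - 17645)*(24711 + 13609) = -15545*38320 = -595684400)
f = -15991
o/f = -595684400/(-15991) = -595684400*(-1/15991) = 595684400/15991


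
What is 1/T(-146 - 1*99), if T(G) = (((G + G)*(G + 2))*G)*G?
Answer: 1/7147176750 ≈ 1.3992e-10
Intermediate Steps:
T(G) = 2*G³*(2 + G) (T(G) = (((2*G)*(2 + G))*G)*G = ((2*G*(2 + G))*G)*G = (2*G²*(2 + G))*G = 2*G³*(2 + G))
1/T(-146 - 1*99) = 1/(2*(-146 - 1*99)³*(2 + (-146 - 1*99))) = 1/(2*(-146 - 99)³*(2 + (-146 - 99))) = 1/(2*(-245)³*(2 - 245)) = 1/(2*(-14706125)*(-243)) = 1/7147176750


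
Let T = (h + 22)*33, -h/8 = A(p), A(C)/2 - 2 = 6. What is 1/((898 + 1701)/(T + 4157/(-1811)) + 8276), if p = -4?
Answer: 6339035/52457146871 ≈ 0.00012084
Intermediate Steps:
A(C) = 16 (A(C) = 4 + 2*6 = 4 + 12 = 16)
h = -128 (h = -8*16 = -128)
T = -3498 (T = (-128 + 22)*33 = -106*33 = -3498)
1/((898 + 1701)/(T + 4157/(-1811)) + 8276) = 1/((898 + 1701)/(-3498 + 4157/(-1811)) + 8276) = 1/(2599/(-3498 + 4157*(-1/1811)) + 8276) = 1/(2599/(-3498 - 4157/1811) + 8276) = 1/(2599/(-6339035/1811) + 8276) = 1/(2599*(-1811/6339035) + 8276) = 1/(-4706789/6339035 + 8276) = 1/(52457146871/6339035) = 6339035/52457146871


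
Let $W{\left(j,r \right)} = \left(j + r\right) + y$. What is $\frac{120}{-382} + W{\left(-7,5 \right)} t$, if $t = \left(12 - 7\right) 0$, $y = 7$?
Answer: $- \frac{60}{191} \approx -0.31414$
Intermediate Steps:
$t = 0$ ($t = \left(12 - 7\right) 0 = 5 \cdot 0 = 0$)
$W{\left(j,r \right)} = 7 + j + r$ ($W{\left(j,r \right)} = \left(j + r\right) + 7 = 7 + j + r$)
$\frac{120}{-382} + W{\left(-7,5 \right)} t = \frac{120}{-382} + \left(7 - 7 + 5\right) 0 = 120 \left(- \frac{1}{382}\right) + 5 \cdot 0 = - \frac{60}{191} + 0 = - \frac{60}{191}$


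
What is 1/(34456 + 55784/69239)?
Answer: 69239/2385754768 ≈ 2.9022e-5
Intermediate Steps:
1/(34456 + 55784/69239) = 1/(2385754768/69239) = 69239/2385754768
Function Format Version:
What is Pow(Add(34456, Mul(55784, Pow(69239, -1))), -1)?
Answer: Rational(69239, 2385754768) ≈ 2.9022e-5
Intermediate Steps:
Pow(Add(34456, Mul(55784, Pow(69239, -1))), -1) = Pow(Add(34456, Mul(55784, Rational(1, 69239))), -1) = Pow(Add(34456, Rational(55784, 69239)), -1) = Pow(Rational(2385754768, 69239), -1) = Rational(69239, 2385754768)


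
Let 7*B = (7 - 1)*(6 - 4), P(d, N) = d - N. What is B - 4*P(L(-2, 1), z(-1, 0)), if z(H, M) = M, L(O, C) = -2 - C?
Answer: 96/7 ≈ 13.714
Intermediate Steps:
B = 12/7 (B = ((7 - 1)*(6 - 4))/7 = (6*2)/7 = (⅐)*12 = 12/7 ≈ 1.7143)
B - 4*P(L(-2, 1), z(-1, 0)) = 12/7 - 4*((-2 - 1*1) - 1*0) = 12/7 - 4*((-2 - 1) + 0) = 12/7 - 4*(-3 + 0) = 12/7 - 4*(-3) = 12/7 + 12 = 96/7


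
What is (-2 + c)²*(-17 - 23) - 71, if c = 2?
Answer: -71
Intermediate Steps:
(-2 + c)²*(-17 - 23) - 71 = (-2 + 2)²*(-17 - 23) - 71 = 0²*(-40) - 71 = 0*(-40) - 71 = 0 - 71 = -71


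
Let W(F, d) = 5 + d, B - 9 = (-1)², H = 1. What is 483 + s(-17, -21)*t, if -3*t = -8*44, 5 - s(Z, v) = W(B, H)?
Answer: 1097/3 ≈ 365.67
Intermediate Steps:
B = 10 (B = 9 + (-1)² = 9 + 1 = 10)
s(Z, v) = -1 (s(Z, v) = 5 - (5 + 1) = 5 - 1*6 = 5 - 6 = -1)
t = 352/3 (t = -(-8)*44/3 = -⅓*(-352) = 352/3 ≈ 117.33)
483 + s(-17, -21)*t = 483 - 1*352/3 = 483 - 352/3 = 1097/3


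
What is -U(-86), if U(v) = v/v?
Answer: -1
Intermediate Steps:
U(v) = 1
-U(-86) = -1*1 = -1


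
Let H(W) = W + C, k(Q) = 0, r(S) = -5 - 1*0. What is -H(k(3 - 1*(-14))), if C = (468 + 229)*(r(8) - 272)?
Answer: 193069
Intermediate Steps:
r(S) = -5 (r(S) = -5 + 0 = -5)
C = -193069 (C = (468 + 229)*(-5 - 272) = 697*(-277) = -193069)
H(W) = -193069 + W (H(W) = W - 193069 = -193069 + W)
-H(k(3 - 1*(-14))) = -(-193069 + 0) = -1*(-193069) = 193069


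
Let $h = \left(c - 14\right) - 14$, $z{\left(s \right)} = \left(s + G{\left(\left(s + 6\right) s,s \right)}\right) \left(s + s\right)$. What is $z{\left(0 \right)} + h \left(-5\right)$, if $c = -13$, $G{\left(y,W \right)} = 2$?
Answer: $205$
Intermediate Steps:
$z{\left(s \right)} = 2 s \left(2 + s\right)$ ($z{\left(s \right)} = \left(s + 2\right) \left(s + s\right) = \left(2 + s\right) 2 s = 2 s \left(2 + s\right)$)
$h = -41$ ($h = \left(-13 - 14\right) - 14 = -27 - 14 = -41$)
$z{\left(0 \right)} + h \left(-5\right) = 2 \cdot 0 \left(2 + 0\right) - -205 = 2 \cdot 0 \cdot 2 + 205 = 0 + 205 = 205$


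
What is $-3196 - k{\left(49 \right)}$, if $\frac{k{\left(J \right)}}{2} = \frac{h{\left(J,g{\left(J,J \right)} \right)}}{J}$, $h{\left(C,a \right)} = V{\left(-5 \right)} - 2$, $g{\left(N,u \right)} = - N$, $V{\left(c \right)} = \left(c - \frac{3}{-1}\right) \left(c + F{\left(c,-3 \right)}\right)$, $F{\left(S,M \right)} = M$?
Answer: $- \frac{22376}{7} \approx -3196.6$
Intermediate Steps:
$V{\left(c \right)} = \left(-3 + c\right) \left(3 + c\right)$ ($V{\left(c \right)} = \left(c - \frac{3}{-1}\right) \left(c - 3\right) = \left(c - -3\right) \left(-3 + c\right) = \left(c + 3\right) \left(-3 + c\right) = \left(3 + c\right) \left(-3 + c\right) = \left(-3 + c\right) \left(3 + c\right)$)
$h{\left(C,a \right)} = 14$ ($h{\left(C,a \right)} = \left(-9 + \left(-5\right)^{2}\right) - 2 = \left(-9 + 25\right) - 2 = 16 - 2 = 14$)
$k{\left(J \right)} = \frac{28}{J}$ ($k{\left(J \right)} = 2 \frac{14}{J} = \frac{28}{J}$)
$-3196 - k{\left(49 \right)} = -3196 - \frac{28}{49} = -3196 - 28 \cdot \frac{1}{49} = -3196 - \frac{4}{7} = - \frac{22376}{7}$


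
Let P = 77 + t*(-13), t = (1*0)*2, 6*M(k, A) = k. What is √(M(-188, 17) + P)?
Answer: √411/3 ≈ 6.7577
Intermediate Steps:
M(k, A) = k/6
t = 0 (t = 0*2 = 0)
P = 77 (P = 77 + 0*(-13) = 77 + 0 = 77)
√(M(-188, 17) + P) = √((⅙)*(-188) + 77) = √(-94/3 + 77) = √(137/3) = √411/3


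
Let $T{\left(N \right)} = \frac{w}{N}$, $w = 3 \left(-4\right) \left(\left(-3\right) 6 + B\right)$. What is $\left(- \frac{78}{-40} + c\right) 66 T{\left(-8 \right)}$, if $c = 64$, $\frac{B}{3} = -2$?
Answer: $- \frac{783486}{5} \approx -1.567 \cdot 10^{5}$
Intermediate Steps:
$B = -6$ ($B = 3 \left(-2\right) = -6$)
$w = 288$ ($w = 3 \left(-4\right) \left(\left(-3\right) 6 - 6\right) = - 12 \left(-18 - 6\right) = \left(-12\right) \left(-24\right) = 288$)
$T{\left(N \right)} = \frac{288}{N}$
$\left(- \frac{78}{-40} + c\right) 66 T{\left(-8 \right)} = \left(- \frac{78}{-40} + 64\right) 66 \frac{288}{-8} = \left(\left(-78\right) \left(- \frac{1}{40}\right) + 64\right) 66 \cdot 288 \left(- \frac{1}{8}\right) = \left(\frac{39}{20} + 64\right) 66 \left(-36\right) = \frac{1319}{20} \cdot 66 \left(-36\right) = \frac{43527}{10} \left(-36\right) = - \frac{783486}{5}$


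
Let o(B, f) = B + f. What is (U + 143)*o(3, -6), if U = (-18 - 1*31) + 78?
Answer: -516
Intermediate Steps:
U = 29 (U = (-18 - 31) + 78 = -49 + 78 = 29)
(U + 143)*o(3, -6) = (29 + 143)*(3 - 6) = 172*(-3) = -516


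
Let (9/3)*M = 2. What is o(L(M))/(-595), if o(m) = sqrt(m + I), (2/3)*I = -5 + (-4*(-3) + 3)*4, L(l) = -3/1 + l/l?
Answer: -sqrt(322)/1190 ≈ -0.015079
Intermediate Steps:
M = 2/3 (M = (1/3)*2 = 2/3 ≈ 0.66667)
L(l) = -2 (L(l) = -3*1 + 1 = -3 + 1 = -2)
I = 165/2 (I = 3*(-5 + (-4*(-3) + 3)*4)/2 = 3*(-5 + (12 + 3)*4)/2 = 3*(-5 + 15*4)/2 = 3*(-5 + 60)/2 = (3/2)*55 = 165/2 ≈ 82.500)
o(m) = sqrt(165/2 + m) (o(m) = sqrt(m + 165/2) = sqrt(165/2 + m))
o(L(M))/(-595) = (sqrt(330 + 4*(-2))/2)/(-595) = (sqrt(330 - 8)/2)*(-1/595) = (sqrt(322)/2)*(-1/595) = -sqrt(322)/1190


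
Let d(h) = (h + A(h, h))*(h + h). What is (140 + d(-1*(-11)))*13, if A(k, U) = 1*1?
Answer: 5252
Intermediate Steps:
A(k, U) = 1
d(h) = 2*h*(1 + h) (d(h) = (h + 1)*(h + h) = (1 + h)*(2*h) = 2*h*(1 + h))
(140 + d(-1*(-11)))*13 = (140 + 2*(-1*(-11))*(1 - 1*(-11)))*13 = (140 + 2*11*(1 + 11))*13 = (140 + 2*11*12)*13 = (140 + 264)*13 = 404*13 = 5252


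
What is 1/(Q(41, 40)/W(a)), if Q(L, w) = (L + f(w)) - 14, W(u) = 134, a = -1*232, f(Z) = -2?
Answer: 134/25 ≈ 5.3600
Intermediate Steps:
a = -232
Q(L, w) = -16 + L (Q(L, w) = (L - 2) - 14 = (-2 + L) - 14 = -16 + L)
1/(Q(41, 40)/W(a)) = 1/((-16 + 41)/134) = 1/(25*(1/134)) = 1/(25/134) = 134/25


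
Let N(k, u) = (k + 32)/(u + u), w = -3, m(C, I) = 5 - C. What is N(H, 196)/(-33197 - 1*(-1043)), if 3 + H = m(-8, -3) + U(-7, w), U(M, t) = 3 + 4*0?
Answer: -15/4201456 ≈ -3.5702e-6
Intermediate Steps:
U(M, t) = 3 (U(M, t) = 3 + 0 = 3)
H = 13 (H = -3 + ((5 - 1*(-8)) + 3) = -3 + ((5 + 8) + 3) = -3 + (13 + 3) = -3 + 16 = 13)
N(k, u) = (32 + k)/(2*u) (N(k, u) = (32 + k)/((2*u)) = (32 + k)*(1/(2*u)) = (32 + k)/(2*u))
N(H, 196)/(-33197 - 1*(-1043)) = ((½)*(32 + 13)/196)/(-33197 - 1*(-1043)) = ((½)*(1/196)*45)/(-33197 + 1043) = (45/392)/(-32154) = (45/392)*(-1/32154) = -15/4201456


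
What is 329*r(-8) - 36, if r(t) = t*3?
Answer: -7932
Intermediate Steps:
r(t) = 3*t
329*r(-8) - 36 = 329*(3*(-8)) - 36 = 329*(-24) - 36 = -7896 - 36 = -7932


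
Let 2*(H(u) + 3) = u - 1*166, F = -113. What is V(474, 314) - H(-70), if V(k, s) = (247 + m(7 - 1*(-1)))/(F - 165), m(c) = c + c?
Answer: 33375/278 ≈ 120.05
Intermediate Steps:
m(c) = 2*c
H(u) = -86 + u/2 (H(u) = -3 + (u - 1*166)/2 = -3 + (u - 166)/2 = -3 + (-166 + u)/2 = -3 + (-83 + u/2) = -86 + u/2)
V(k, s) = -263/278 (V(k, s) = (247 + 2*(7 - 1*(-1)))/(-113 - 165) = (247 + 2*(7 + 1))/(-278) = (247 + 2*8)*(-1/278) = (247 + 16)*(-1/278) = 263*(-1/278) = -263/278)
V(474, 314) - H(-70) = -263/278 - (-86 + (1/2)*(-70)) = -263/278 - (-86 - 35) = -263/278 - 1*(-121) = -263/278 + 121 = 33375/278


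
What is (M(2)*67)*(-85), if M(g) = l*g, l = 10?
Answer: -113900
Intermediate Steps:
M(g) = 10*g
(M(2)*67)*(-85) = ((10*2)*67)*(-85) = (20*67)*(-85) = 1340*(-85) = -113900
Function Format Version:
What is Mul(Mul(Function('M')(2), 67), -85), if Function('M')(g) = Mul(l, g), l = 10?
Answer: -113900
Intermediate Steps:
Function('M')(g) = Mul(10, g)
Mul(Mul(Function('M')(2), 67), -85) = Mul(Mul(Mul(10, 2), 67), -85) = Mul(Mul(20, 67), -85) = Mul(1340, -85) = -113900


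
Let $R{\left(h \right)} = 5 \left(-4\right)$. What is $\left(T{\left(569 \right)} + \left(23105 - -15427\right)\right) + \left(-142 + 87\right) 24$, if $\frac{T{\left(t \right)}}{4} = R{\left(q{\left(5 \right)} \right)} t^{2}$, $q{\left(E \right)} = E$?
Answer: $-25863668$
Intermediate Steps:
$R{\left(h \right)} = -20$
$T{\left(t \right)} = - 80 t^{2}$ ($T{\left(t \right)} = 4 \left(- 20 t^{2}\right) = - 80 t^{2}$)
$\left(T{\left(569 \right)} + \left(23105 - -15427\right)\right) + \left(-142 + 87\right) 24 = \left(- 80 \cdot 569^{2} + \left(23105 - -15427\right)\right) + \left(-142 + 87\right) 24 = \left(\left(-80\right) 323761 + \left(23105 + 15427\right)\right) - 1320 = \left(-25900880 + 38532\right) - 1320 = -25862348 - 1320 = -25863668$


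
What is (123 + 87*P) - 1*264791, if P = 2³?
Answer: -263972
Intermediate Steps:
P = 8
(123 + 87*P) - 1*264791 = (123 + 87*8) - 1*264791 = (123 + 696) - 264791 = 819 - 264791 = -263972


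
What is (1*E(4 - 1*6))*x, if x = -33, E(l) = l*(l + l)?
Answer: -264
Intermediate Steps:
E(l) = 2*l² (E(l) = l*(2*l) = 2*l²)
(1*E(4 - 1*6))*x = (1*(2*(4 - 1*6)²))*(-33) = (1*(2*(4 - 6)²))*(-33) = (1*(2*(-2)²))*(-33) = (1*(2*4))*(-33) = (1*8)*(-33) = 8*(-33) = -264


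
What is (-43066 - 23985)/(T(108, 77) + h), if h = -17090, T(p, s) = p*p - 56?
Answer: 67051/5482 ≈ 12.231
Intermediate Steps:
T(p, s) = -56 + p² (T(p, s) = p² - 56 = -56 + p²)
(-43066 - 23985)/(T(108, 77) + h) = (-43066 - 23985)/((-56 + 108²) - 17090) = -67051/((-56 + 11664) - 17090) = -67051/(11608 - 17090) = -67051/(-5482) = -67051*(-1/5482) = 67051/5482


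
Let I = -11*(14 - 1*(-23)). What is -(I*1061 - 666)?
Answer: 432493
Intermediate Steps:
I = -407 (I = -11*(14 + 23) = -11*37 = -407)
-(I*1061 - 666) = -(-407*1061 - 666) = -(-431827 - 666) = -1*(-432493) = 432493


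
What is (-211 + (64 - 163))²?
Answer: 96100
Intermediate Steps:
(-211 + (64 - 163))² = (-211 - 99)² = (-310)² = 96100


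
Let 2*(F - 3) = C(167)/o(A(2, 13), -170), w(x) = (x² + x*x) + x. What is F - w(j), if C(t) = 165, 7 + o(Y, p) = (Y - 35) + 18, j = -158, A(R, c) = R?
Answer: -199083/4 ≈ -49771.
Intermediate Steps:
o(Y, p) = -24 + Y (o(Y, p) = -7 + ((Y - 35) + 18) = -7 + ((-35 + Y) + 18) = -7 + (-17 + Y) = -24 + Y)
w(x) = x + 2*x² (w(x) = (x² + x²) + x = 2*x² + x = x + 2*x²)
F = -¾ (F = 3 + (165/(-24 + 2))/2 = 3 + (165/(-22))/2 = 3 + (165*(-1/22))/2 = 3 + (½)*(-15/2) = 3 - 15/4 = -¾ ≈ -0.75000)
F - w(j) = -¾ - (-158)*(1 + 2*(-158)) = -¾ - (-158)*(1 - 316) = -¾ - (-158)*(-315) = -¾ - 1*49770 = -¾ - 49770 = -199083/4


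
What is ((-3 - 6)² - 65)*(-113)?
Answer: -1808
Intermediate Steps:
((-3 - 6)² - 65)*(-113) = ((-9)² - 65)*(-113) = (81 - 65)*(-113) = 16*(-113) = -1808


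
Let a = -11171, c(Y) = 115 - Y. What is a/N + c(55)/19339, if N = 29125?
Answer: -919693/2417375 ≈ -0.38045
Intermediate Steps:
a/N + c(55)/19339 = -11171/29125 + (115 - 1*55)/19339 = -11171*1/29125 + (115 - 55)*(1/19339) = -11171/29125 + 60*(1/19339) = -11171/29125 + 60/19339 = -919693/2417375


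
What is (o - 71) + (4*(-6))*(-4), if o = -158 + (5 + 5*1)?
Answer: -123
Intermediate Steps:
o = -148 (o = -158 + (5 + 5) = -158 + 10 = -148)
(o - 71) + (4*(-6))*(-4) = (-148 - 71) + (4*(-6))*(-4) = -219 - 24*(-4) = -219 + 96 = -123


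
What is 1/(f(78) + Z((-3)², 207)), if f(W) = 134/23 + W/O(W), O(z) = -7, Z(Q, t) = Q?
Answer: 161/593 ≈ 0.27150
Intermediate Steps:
f(W) = 134/23 - W/7 (f(W) = 134/23 + W/(-7) = 134*(1/23) + W*(-⅐) = 134/23 - W/7)
1/(f(78) + Z((-3)², 207)) = 1/((134/23 - ⅐*78) + (-3)²) = 1/((134/23 - 78/7) + 9) = 1/(-856/161 + 9) = 1/(593/161) = 161/593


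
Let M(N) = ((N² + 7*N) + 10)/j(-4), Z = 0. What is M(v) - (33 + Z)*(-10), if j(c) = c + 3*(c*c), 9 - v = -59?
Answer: 9815/22 ≈ 446.14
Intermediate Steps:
v = 68 (v = 9 - 1*(-59) = 9 + 59 = 68)
j(c) = c + 3*c²
M(N) = 5/22 + N²/44 + 7*N/44 (M(N) = ((N² + 7*N) + 10)/((-4*(1 + 3*(-4)))) = (10 + N² + 7*N)/((-4*(1 - 12))) = (10 + N² + 7*N)/((-4*(-11))) = (10 + N² + 7*N)/44 = (10 + N² + 7*N)*(1/44) = 5/22 + N²/44 + 7*N/44)
M(v) - (33 + Z)*(-10) = (5/22 + (1/44)*68² + (7/44)*68) - (33 + 0)*(-10) = (5/22 + (1/44)*4624 + 119/11) - 33*(-10) = (5/22 + 1156/11 + 119/11) - 1*(-330) = 2555/22 + 330 = 9815/22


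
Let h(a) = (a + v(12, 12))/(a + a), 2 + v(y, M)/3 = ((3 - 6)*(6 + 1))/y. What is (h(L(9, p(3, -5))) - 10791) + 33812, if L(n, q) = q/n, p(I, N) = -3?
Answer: 184307/8 ≈ 23038.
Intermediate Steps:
v(y, M) = -6 - 63/y (v(y, M) = -6 + 3*(((3 - 6)*(6 + 1))/y) = -6 + 3*((-3*7)/y) = -6 + 3*(-21/y) = -6 - 63/y)
h(a) = (-45/4 + a)/(2*a) (h(a) = (a + (-6 - 63/12))/(a + a) = (a + (-6 - 63*1/12))/((2*a)) = (a + (-6 - 21/4))*(1/(2*a)) = (a - 45/4)*(1/(2*a)) = (-45/4 + a)*(1/(2*a)) = (-45/4 + a)/(2*a))
(h(L(9, p(3, -5))) - 10791) + 33812 = ((-45 + 4*(-3/9))/(8*((-3/9))) - 10791) + 33812 = ((-45 + 4*(-3*1/9))/(8*((-3*1/9))) - 10791) + 33812 = ((-45 + 4*(-1/3))/(8*(-1/3)) - 10791) + 33812 = ((1/8)*(-3)*(-45 - 4/3) - 10791) + 33812 = ((1/8)*(-3)*(-139/3) - 10791) + 33812 = (139/8 - 10791) + 33812 = -86189/8 + 33812 = 184307/8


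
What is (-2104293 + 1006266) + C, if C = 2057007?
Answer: 958980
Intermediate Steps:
(-2104293 + 1006266) + C = (-2104293 + 1006266) + 2057007 = -1098027 + 2057007 = 958980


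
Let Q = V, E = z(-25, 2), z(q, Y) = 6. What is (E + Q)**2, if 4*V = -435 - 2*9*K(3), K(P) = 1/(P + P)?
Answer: 42849/4 ≈ 10712.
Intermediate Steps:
E = 6
K(P) = 1/(2*P)
V = -219/2 (V = (-435 - 2*9*(1/2)/3)/4 = (-435 - 18*(1/2)*(1/3))/4 = (-435 - 18/6)/4 = (-435 - 1*3)/4 = (-435 - 3)/4 = (1/4)*(-438) = -219/2 ≈ -109.50)
Q = -219/2 ≈ -109.50
(E + Q)**2 = (6 - 219/2)**2 = (-207/2)**2 = 42849/4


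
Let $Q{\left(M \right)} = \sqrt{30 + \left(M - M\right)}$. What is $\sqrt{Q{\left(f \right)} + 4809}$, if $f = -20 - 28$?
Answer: $\sqrt{4809 + \sqrt{30}} \approx 69.386$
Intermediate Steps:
$f = -48$
$Q{\left(M \right)} = \sqrt{30}$ ($Q{\left(M \right)} = \sqrt{30 + 0} = \sqrt{30}$)
$\sqrt{Q{\left(f \right)} + 4809} = \sqrt{\sqrt{30} + 4809} = \sqrt{4809 + \sqrt{30}}$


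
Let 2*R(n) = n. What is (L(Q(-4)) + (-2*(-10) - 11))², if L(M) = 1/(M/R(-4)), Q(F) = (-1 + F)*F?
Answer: 7921/100 ≈ 79.210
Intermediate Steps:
R(n) = n/2
Q(F) = F*(-1 + F)
L(M) = -2/M (L(M) = 1/(M/(((½)*(-4)))) = 1/(M/(-2)) = 1/(M*(-½)) = 1/(-M/2) = -2/M)
(L(Q(-4)) + (-2*(-10) - 11))² = (-2*(-1/(4*(-1 - 4))) + (-2*(-10) - 11))² = (-2/((-4*(-5))) + (20 - 11))² = (-2/20 + 9)² = (-2*1/20 + 9)² = (-⅒ + 9)² = (89/10)² = 7921/100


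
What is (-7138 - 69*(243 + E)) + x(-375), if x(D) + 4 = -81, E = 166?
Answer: -35444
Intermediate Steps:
x(D) = -85 (x(D) = -4 - 81 = -85)
(-7138 - 69*(243 + E)) + x(-375) = (-7138 - 69*(243 + 166)) - 85 = (-7138 - 69*409) - 85 = (-7138 - 28221) - 85 = -35359 - 85 = -35444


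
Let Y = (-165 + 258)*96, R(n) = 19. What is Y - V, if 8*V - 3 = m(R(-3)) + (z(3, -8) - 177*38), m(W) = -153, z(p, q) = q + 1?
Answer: 78307/8 ≈ 9788.4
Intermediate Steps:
z(p, q) = 1 + q
V = -6883/8 (V = 3/8 + (-153 + ((1 - 8) - 177*38))/8 = 3/8 + (-153 + (-7 - 6726))/8 = 3/8 + (-153 - 6733)/8 = 3/8 + (⅛)*(-6886) = 3/8 - 3443/4 = -6883/8 ≈ -860.38)
Y = 8928 (Y = 93*96 = 8928)
Y - V = 8928 - 1*(-6883/8) = 8928 + 6883/8 = 78307/8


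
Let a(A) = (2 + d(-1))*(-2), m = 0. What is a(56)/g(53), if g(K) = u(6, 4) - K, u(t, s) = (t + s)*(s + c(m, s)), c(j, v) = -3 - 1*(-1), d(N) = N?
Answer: 2/33 ≈ 0.060606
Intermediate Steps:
a(A) = -2 (a(A) = (2 - 1)*(-2) = 1*(-2) = -2)
c(j, v) = -2 (c(j, v) = -3 + 1 = -2)
u(t, s) = (-2 + s)*(s + t) (u(t, s) = (t + s)*(s - 2) = (s + t)*(-2 + s) = (-2 + s)*(s + t))
g(K) = 20 - K (g(K) = (4² - 2*4 - 2*6 + 4*6) - K = (16 - 8 - 12 + 24) - K = 20 - K)
a(56)/g(53) = -2/(20 - 1*53) = -2/(20 - 53) = -2/(-33) = -2*(-1/33) = 2/33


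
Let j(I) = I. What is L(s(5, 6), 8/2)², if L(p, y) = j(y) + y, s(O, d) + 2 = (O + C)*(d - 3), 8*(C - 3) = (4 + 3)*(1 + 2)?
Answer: 64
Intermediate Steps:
C = 45/8 (C = 3 + ((4 + 3)*(1 + 2))/8 = 3 + (7*3)/8 = 3 + (⅛)*21 = 3 + 21/8 = 45/8 ≈ 5.6250)
s(O, d) = -2 + (-3 + d)*(45/8 + O) (s(O, d) = -2 + (O + 45/8)*(d - 3) = -2 + (45/8 + O)*(-3 + d) = -2 + (-3 + d)*(45/8 + O))
L(p, y) = 2*y (L(p, y) = y + y = 2*y)
L(s(5, 6), 8/2)² = (2*(8/2))² = (2*(8*(½)))² = (2*4)² = 8² = 64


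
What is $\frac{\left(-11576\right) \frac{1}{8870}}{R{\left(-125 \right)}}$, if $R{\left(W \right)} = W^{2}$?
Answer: $- \frac{5788}{69296875} \approx -8.3525 \cdot 10^{-5}$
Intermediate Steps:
$\frac{\left(-11576\right) \frac{1}{8870}}{R{\left(-125 \right)}} = \frac{\left(-11576\right) \frac{1}{8870}}{\left(-125\right)^{2}} = \frac{\left(-11576\right) \frac{1}{8870}}{15625} = \left(- \frac{5788}{4435}\right) \frac{1}{15625} = - \frac{5788}{69296875}$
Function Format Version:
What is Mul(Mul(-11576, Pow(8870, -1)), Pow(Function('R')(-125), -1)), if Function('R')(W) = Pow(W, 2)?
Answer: Rational(-5788, 69296875) ≈ -8.3525e-5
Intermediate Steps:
Mul(Mul(-11576, Pow(8870, -1)), Pow(Function('R')(-125), -1)) = Mul(Mul(-11576, Pow(8870, -1)), Pow(Pow(-125, 2), -1)) = Mul(Mul(-11576, Rational(1, 8870)), Pow(15625, -1)) = Mul(Rational(-5788, 4435), Rational(1, 15625)) = Rational(-5788, 69296875)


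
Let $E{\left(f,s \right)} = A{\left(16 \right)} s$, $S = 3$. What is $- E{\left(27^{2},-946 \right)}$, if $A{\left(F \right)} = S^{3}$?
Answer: $25542$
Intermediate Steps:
$A{\left(F \right)} = 27$ ($A{\left(F \right)} = 3^{3} = 27$)
$E{\left(f,s \right)} = 27 s$
$- E{\left(27^{2},-946 \right)} = - 27 \left(-946\right) = \left(-1\right) \left(-25542\right) = 25542$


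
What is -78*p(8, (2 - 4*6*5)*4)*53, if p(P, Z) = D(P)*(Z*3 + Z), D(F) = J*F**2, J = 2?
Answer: 999038976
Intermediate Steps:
D(F) = 2*F**2
p(P, Z) = 8*Z*P**2 (p(P, Z) = (2*P**2)*(Z*3 + Z) = (2*P**2)*(3*Z + Z) = (2*P**2)*(4*Z) = 8*Z*P**2)
-78*p(8, (2 - 4*6*5)*4)*53 = -624*(2 - 4*6*5)*4*8**2*53 = -624*(2 - 24*5)*4*64*53 = -624*(2 - 120)*4*64*53 = -624*(-118*4)*64*53 = -624*(-472)*64*53 = -78*(-241664)*53 = 18849792*53 = 999038976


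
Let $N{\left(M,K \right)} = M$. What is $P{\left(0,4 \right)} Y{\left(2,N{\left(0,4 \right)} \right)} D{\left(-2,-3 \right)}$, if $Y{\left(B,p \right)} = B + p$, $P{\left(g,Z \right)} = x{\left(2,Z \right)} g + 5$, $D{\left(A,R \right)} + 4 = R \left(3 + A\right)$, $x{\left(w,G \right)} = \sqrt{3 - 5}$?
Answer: $-70$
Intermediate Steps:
$x{\left(w,G \right)} = i \sqrt{2}$ ($x{\left(w,G \right)} = \sqrt{-2} = i \sqrt{2}$)
$D{\left(A,R \right)} = -4 + R \left(3 + A\right)$
$P{\left(g,Z \right)} = 5 + i g \sqrt{2}$ ($P{\left(g,Z \right)} = i \sqrt{2} g + 5 = i g \sqrt{2} + 5 = 5 + i g \sqrt{2}$)
$P{\left(0,4 \right)} Y{\left(2,N{\left(0,4 \right)} \right)} D{\left(-2,-3 \right)} = \left(5 + i 0 \sqrt{2}\right) \left(2 + 0\right) \left(-4 + 3 \left(-3\right) - -6\right) = \left(5 + 0\right) 2 \left(-4 - 9 + 6\right) = 5 \cdot 2 \left(-7\right) = 10 \left(-7\right) = -70$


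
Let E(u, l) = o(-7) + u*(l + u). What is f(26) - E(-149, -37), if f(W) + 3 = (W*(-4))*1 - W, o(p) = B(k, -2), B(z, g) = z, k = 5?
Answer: -27852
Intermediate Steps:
o(p) = 5
E(u, l) = 5 + u*(l + u)
f(W) = -3 - 5*W (f(W) = -3 + ((W*(-4))*1 - W) = -3 + (-4*W*1 - W) = -3 + (-4*W - W) = -3 - 5*W)
f(26) - E(-149, -37) = (-3 - 5*26) - (5 + (-149)**2 - 37*(-149)) = (-3 - 130) - (5 + 22201 + 5513) = -133 - 1*27719 = -133 - 27719 = -27852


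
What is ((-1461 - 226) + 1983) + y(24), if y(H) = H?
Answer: 320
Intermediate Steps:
((-1461 - 226) + 1983) + y(24) = ((-1461 - 226) + 1983) + 24 = (-1687 + 1983) + 24 = 296 + 24 = 320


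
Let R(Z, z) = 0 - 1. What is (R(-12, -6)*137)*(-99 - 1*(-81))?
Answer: 2466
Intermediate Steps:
R(Z, z) = -1
(R(-12, -6)*137)*(-99 - 1*(-81)) = (-1*137)*(-99 - 1*(-81)) = -137*(-99 + 81) = -137*(-18) = 2466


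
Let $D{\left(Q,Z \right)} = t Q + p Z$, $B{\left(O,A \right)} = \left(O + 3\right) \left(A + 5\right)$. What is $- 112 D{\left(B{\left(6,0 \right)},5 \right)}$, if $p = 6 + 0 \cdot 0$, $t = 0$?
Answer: $-3360$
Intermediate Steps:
$B{\left(O,A \right)} = \left(3 + O\right) \left(5 + A\right)$
$p = 6$ ($p = 6 + 0 = 6$)
$D{\left(Q,Z \right)} = 6 Z$ ($D{\left(Q,Z \right)} = 0 Q + 6 Z = 0 + 6 Z = 6 Z$)
$- 112 D{\left(B{\left(6,0 \right)},5 \right)} = - 112 \cdot 6 \cdot 5 = \left(-112\right) 30 = -3360$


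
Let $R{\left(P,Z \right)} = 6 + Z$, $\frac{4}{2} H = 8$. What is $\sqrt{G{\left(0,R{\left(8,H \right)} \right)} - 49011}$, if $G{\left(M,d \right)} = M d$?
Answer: $31 i \sqrt{51} \approx 221.38 i$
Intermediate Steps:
$H = 4$ ($H = \frac{1}{2} \cdot 8 = 4$)
$\sqrt{G{\left(0,R{\left(8,H \right)} \right)} - 49011} = \sqrt{0 \left(6 + 4\right) - 49011} = \sqrt{0 \cdot 10 - 49011} = \sqrt{0 - 49011} = \sqrt{-49011} = 31 i \sqrt{51}$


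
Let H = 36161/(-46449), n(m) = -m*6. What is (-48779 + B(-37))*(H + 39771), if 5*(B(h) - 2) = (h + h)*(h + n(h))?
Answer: -95162990732270/46449 ≈ -2.0488e+9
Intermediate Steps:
n(m) = -6*m
H = -36161/46449 (H = 36161*(-1/46449) = -36161/46449 ≈ -0.77851)
B(h) = 2 - 2*h**2 (B(h) = 2 + ((h + h)*(h - 6*h))/5 = 2 + ((2*h)*(-5*h))/5 = 2 + (-10*h**2)/5 = 2 - 2*h**2)
(-48779 + B(-37))*(H + 39771) = (-48779 + (2 - 2*(-37)**2))*(-36161/46449 + 39771) = (-48779 + (2 - 2*1369))*(1847287018/46449) = (-48779 + (2 - 2738))*(1847287018/46449) = (-48779 - 2736)*(1847287018/46449) = -51515*1847287018/46449 = -95162990732270/46449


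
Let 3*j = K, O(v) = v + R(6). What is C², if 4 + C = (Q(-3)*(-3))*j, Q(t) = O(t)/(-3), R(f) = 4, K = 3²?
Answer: 1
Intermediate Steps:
K = 9
O(v) = 4 + v (O(v) = v + 4 = 4 + v)
Q(t) = -4/3 - t/3 (Q(t) = (4 + t)/(-3) = (4 + t)*(-⅓) = -4/3 - t/3)
j = 3 (j = (⅓)*9 = 3)
C = -1 (C = -4 + ((-4/3 - ⅓*(-3))*(-3))*3 = -4 + ((-4/3 + 1)*(-3))*3 = -4 - ⅓*(-3)*3 = -4 + 1*3 = -4 + 3 = -1)
C² = (-1)² = 1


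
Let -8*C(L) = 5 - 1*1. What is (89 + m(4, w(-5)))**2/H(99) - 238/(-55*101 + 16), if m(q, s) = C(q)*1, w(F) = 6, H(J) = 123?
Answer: 57882809/908396 ≈ 63.720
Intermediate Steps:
C(L) = -1/2 (C(L) = -(5 - 1*1)/8 = -(5 - 1)/8 = -1/8*4 = -1/2)
m(q, s) = -1/2 (m(q, s) = -1/2*1 = -1/2)
(89 + m(4, w(-5)))**2/H(99) - 238/(-55*101 + 16) = (89 - 1/2)**2/123 - 238/(-55*101 + 16) = (177/2)**2*(1/123) - 238/(-5555 + 16) = (31329/4)*(1/123) - 238/(-5539) = 10443/164 - 238*(-1/5539) = 10443/164 + 238/5539 = 57882809/908396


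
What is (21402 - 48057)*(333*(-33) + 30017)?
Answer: -507191340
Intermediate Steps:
(21402 - 48057)*(333*(-33) + 30017) = -26655*(-10989 + 30017) = -26655*19028 = -507191340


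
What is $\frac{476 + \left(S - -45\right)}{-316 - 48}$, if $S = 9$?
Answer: $- \frac{265}{182} \approx -1.456$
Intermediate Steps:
$\frac{476 + \left(S - -45\right)}{-316 - 48} = \frac{476 + \left(9 - -45\right)}{-316 - 48} = \frac{476 + \left(9 + 45\right)}{-364} = \left(476 + 54\right) \left(- \frac{1}{364}\right) = 530 \left(- \frac{1}{364}\right) = - \frac{265}{182}$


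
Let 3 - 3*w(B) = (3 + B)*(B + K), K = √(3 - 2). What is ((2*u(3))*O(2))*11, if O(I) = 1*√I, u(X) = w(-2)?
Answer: 88*√2/3 ≈ 41.484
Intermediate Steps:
K = 1 (K = √1 = 1)
w(B) = 1 - (1 + B)*(3 + B)/3 (w(B) = 1 - (3 + B)*(B + 1)/3 = 1 - (3 + B)*(1 + B)/3 = 1 - (1 + B)*(3 + B)/3)
u(X) = 4/3 (u(X) = (⅓)*(-2)*(-4 - 1*(-2)) = (⅓)*(-2)*(-4 + 2) = (⅓)*(-2)*(-2) = 4/3)
O(I) = √I
((2*u(3))*O(2))*11 = ((2*(4/3))*√2)*11 = (8*√2/3)*11 = 88*√2/3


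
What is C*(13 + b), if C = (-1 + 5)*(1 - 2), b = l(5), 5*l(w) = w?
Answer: -56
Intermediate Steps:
l(w) = w/5
b = 1 (b = (1/5)*5 = 1)
C = -4 (C = 4*(-1) = -4)
C*(13 + b) = -4*(13 + 1) = -4*14 = -56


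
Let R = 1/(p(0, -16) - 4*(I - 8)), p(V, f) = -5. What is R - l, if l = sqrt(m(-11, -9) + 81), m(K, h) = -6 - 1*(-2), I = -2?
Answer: 1/35 - sqrt(77) ≈ -8.7464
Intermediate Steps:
m(K, h) = -4 (m(K, h) = -6 + 2 = -4)
l = sqrt(77) (l = sqrt(-4 + 81) = sqrt(77) ≈ 8.7750)
R = 1/35 (R = 1/(-5 - 4*(-2 - 8)) = 1/(-5 - 4*(-10)) = 1/(-5 + 40) = 1/35 ≈ 0.028571)
R - l = 1/35 - sqrt(77)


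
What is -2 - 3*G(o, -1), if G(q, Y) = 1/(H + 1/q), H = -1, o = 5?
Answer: 7/4 ≈ 1.7500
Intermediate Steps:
G(q, Y) = 1/(-1 + 1/q)
-2 - 3*G(o, -1) = -2 - (-3)*5/(-1 + 5) = -2 - (-3)*5/4 = -2 - 3*(-5/4) = -2 + 15/4 = 7/4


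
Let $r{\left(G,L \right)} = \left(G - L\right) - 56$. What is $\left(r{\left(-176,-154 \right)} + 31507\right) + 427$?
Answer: $31856$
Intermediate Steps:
$r{\left(G,L \right)} = -56 + G - L$ ($r{\left(G,L \right)} = \left(G - L\right) - 56 = -56 + G - L$)
$\left(r{\left(-176,-154 \right)} + 31507\right) + 427 = \left(\left(-56 - 176 - -154\right) + 31507\right) + 427 = \left(\left(-56 - 176 + 154\right) + 31507\right) + 427 = \left(-78 + 31507\right) + 427 = 31429 + 427 = 31856$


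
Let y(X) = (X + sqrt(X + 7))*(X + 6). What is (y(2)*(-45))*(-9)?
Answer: 16200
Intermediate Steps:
y(X) = (6 + X)*(X + sqrt(7 + X)) (y(X) = (X + sqrt(7 + X))*(6 + X) = (6 + X)*(X + sqrt(7 + X)))
(y(2)*(-45))*(-9) = ((2**2 + 6*2 + 6*sqrt(7 + 2) + 2*sqrt(7 + 2))*(-45))*(-9) = ((4 + 12 + 6*sqrt(9) + 2*sqrt(9))*(-45))*(-9) = ((4 + 12 + 6*3 + 2*3)*(-45))*(-9) = ((4 + 12 + 18 + 6)*(-45))*(-9) = (40*(-45))*(-9) = -1800*(-9) = 16200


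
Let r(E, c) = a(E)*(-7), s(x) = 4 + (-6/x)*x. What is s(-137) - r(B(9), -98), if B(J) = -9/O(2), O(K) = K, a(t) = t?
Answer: -67/2 ≈ -33.500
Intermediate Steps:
B(J) = -9/2
s(x) = -2 (s(x) = 4 - 6 = -2)
r(E, c) = -7*E (r(E, c) = E*(-7) = -7*E)
s(-137) - r(B(9), -98) = -2 - (-7)*(-9)/2 = -2 - 1*63/2 = -2 - 63/2 = -67/2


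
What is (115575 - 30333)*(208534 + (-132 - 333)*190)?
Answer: 10244724528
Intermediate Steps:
(115575 - 30333)*(208534 + (-132 - 333)*190) = 85242*(208534 - 465*190) = 85242*(208534 - 88350) = 85242*120184 = 10244724528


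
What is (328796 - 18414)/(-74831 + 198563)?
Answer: 155191/61866 ≈ 2.5085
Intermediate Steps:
(328796 - 18414)/(-74831 + 198563) = 310382/123732 = 310382*(1/123732) = 155191/61866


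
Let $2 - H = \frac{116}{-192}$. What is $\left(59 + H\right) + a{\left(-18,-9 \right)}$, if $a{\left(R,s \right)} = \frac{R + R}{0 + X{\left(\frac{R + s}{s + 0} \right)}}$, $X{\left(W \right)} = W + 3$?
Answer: $\frac{2669}{48} \approx 55.604$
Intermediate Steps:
$X{\left(W \right)} = 3 + W$
$H = \frac{125}{48}$ ($H = 2 - \frac{116}{-192} = 2 - 116 \left(- \frac{1}{192}\right) = 2 - - \frac{29}{48} = 2 + \frac{29}{48} = \frac{125}{48} \approx 2.6042$)
$a{\left(R,s \right)} = \frac{2 R}{3 + \frac{R + s}{s}}$ ($a{\left(R,s \right)} = \frac{R + R}{0 + \left(3 + \frac{R + s}{s + 0}\right)} = \frac{2 R}{0 + \left(3 + \frac{R + s}{s}\right)} = \frac{2 R}{3 + \frac{R + s}{s}}$)
$\left(59 + H\right) + a{\left(-18,-9 \right)} = \left(59 + \frac{125}{48}\right) + 2 \left(-18\right) \left(-9\right) \frac{1}{-18 + 4 \left(-9\right)} = \frac{2957}{48} + 2 \left(-18\right) \left(-9\right) \frac{1}{-18 - 36} = \frac{2957}{48} + 2 \left(-18\right) \left(-9\right) \frac{1}{-54} = \frac{2957}{48} + 2 \left(-18\right) \left(-9\right) \left(- \frac{1}{54}\right) = \frac{2957}{48} - 6 = \frac{2669}{48}$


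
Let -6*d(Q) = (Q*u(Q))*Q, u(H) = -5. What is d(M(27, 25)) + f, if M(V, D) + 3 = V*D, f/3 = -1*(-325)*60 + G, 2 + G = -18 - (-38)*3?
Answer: 435102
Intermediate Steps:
G = 94 (G = -2 + (-18 - (-38)*3) = -2 + (-18 - 1*(-114)) = -2 + (-18 + 114) = -2 + 96 = 94)
f = 58782 (f = 3*(-1*(-325)*60 + 94) = 3*(325*60 + 94) = 3*(19500 + 94) = 3*19594 = 58782)
M(V, D) = -3 + D*V (M(V, D) = -3 + V*D = -3 + D*V)
d(Q) = 5*Q²/6 (d(Q) = -Q*(-5)*Q/6 = -(-5*Q)*Q/6 = -(-5)*Q²/6 = 5*Q²/6)
d(M(27, 25)) + f = 5*(-3 + 25*27)²/6 + 58782 = 5*(-3 + 675)²/6 + 58782 = (⅚)*672² + 58782 = (⅚)*451584 + 58782 = 376320 + 58782 = 435102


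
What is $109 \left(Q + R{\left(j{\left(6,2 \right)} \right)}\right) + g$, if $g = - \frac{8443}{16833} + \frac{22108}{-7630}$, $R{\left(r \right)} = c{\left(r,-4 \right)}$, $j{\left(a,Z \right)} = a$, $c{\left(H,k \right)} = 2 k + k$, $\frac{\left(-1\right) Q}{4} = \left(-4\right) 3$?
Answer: $\frac{251772737953}{64217895} \approx 3920.6$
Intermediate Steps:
$Q = 48$ ($Q = - 4 \left(\left(-4\right) 3\right) = \left(-4\right) \left(-12\right) = 48$)
$c{\left(H,k \right)} = 3 k$
$R{\left(r \right)} = -12$ ($R{\left(r \right)} = 3 \left(-4\right) = -12$)
$g = - \frac{218282027}{64217895}$ ($g = \left(-8443\right) \frac{1}{16833} + 22108 \left(- \frac{1}{7630}\right) = - \frac{8443}{16833} - \frac{11054}{3815} = - \frac{218282027}{64217895} \approx -3.3991$)
$109 \left(Q + R{\left(j{\left(6,2 \right)} \right)}\right) + g = 109 \left(48 - 12\right) - \frac{218282027}{64217895} = 109 \cdot 36 - \frac{218282027}{64217895} = 3924 - \frac{218282027}{64217895} = \frac{251772737953}{64217895}$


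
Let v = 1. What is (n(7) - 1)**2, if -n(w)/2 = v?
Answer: 9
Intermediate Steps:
n(w) = -2 (n(w) = -2*1 = -2)
(n(7) - 1)**2 = (-2 - 1)**2 = (-3)**2 = 9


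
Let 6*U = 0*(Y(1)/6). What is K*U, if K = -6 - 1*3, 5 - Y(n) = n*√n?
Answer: 0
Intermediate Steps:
Y(n) = 5 - n^(3/2) (Y(n) = 5 - n*√n = 5 - n^(3/2))
U = 0 (U = (0*((5 - 1^(3/2))/6))/6 = (0*((5 - 1*1)*(⅙)))/6 = (0*((5 - 1)*(⅙)))/6 = (0*(4*(⅙)))/6 = (0*(⅔))/6 = (⅙)*0 = 0)
K = -9 (K = -6 - 3 = -9)
K*U = -9*0 = 0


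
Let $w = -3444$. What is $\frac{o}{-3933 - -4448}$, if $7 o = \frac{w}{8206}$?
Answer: $- \frac{246}{2113045} \approx -0.00011642$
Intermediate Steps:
$o = - \frac{246}{4103}$ ($o = \frac{\left(-3444\right) \frac{1}{8206}}{7} = \frac{1}{7} \left(- \frac{1722}{4103}\right) = - \frac{246}{4103} \approx -0.059956$)
$\frac{o}{-3933 - -4448} = - \frac{246}{4103 \left(-3933 - -4448\right)} = - \frac{246}{4103 \left(-3933 + 4448\right)} = - \frac{246}{4103 \cdot 515} = \left(- \frac{246}{4103}\right) \frac{1}{515} = - \frac{246}{2113045}$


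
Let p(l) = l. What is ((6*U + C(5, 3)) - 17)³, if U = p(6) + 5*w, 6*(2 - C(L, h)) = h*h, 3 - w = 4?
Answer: -9261/8 ≈ -1157.6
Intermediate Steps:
w = -1 (w = 3 - 1*4 = 3 - 4 = -1)
C(L, h) = 2 - h²/6 (C(L, h) = 2 - h*h/6 = 2 - h²/6)
U = 1 (U = 6 + 5*(-1) = 6 - 5 = 1)
((6*U + C(5, 3)) - 17)³ = ((6*1 + (2 - ⅙*3²)) - 17)³ = ((6 + (2 - ⅙*9)) - 17)³ = ((6 + (2 - 3/2)) - 17)³ = ((6 + ½) - 17)³ = (13/2 - 17)³ = (-21/2)³ = -9261/8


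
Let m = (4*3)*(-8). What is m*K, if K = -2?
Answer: 192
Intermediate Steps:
m = -96 (m = 12*(-8) = -96)
m*K = -96*(-2) = 192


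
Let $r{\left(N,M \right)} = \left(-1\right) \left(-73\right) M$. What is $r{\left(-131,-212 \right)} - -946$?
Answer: $-14530$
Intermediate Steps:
$r{\left(N,M \right)} = 73 M$
$r{\left(-131,-212 \right)} - -946 = 73 \left(-212\right) - -946 = -15476 + 946 = -14530$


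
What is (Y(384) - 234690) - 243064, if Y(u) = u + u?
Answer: -476986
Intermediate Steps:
Y(u) = 2*u
(Y(384) - 234690) - 243064 = (2*384 - 234690) - 243064 = (768 - 234690) - 243064 = -233922 - 243064 = -476986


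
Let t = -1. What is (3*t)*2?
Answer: -6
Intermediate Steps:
(3*t)*2 = (3*(-1))*2 = -3*2 = -6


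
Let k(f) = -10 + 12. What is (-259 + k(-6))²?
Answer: 66049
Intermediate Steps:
k(f) = 2
(-259 + k(-6))² = (-259 + 2)² = (-257)² = 66049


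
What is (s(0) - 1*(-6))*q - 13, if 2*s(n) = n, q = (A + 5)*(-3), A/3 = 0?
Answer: -103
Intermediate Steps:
A = 0 (A = 3*0 = 0)
q = -15 (q = (0 + 5)*(-3) = 5*(-3) = -15)
s(n) = n/2
(s(0) - 1*(-6))*q - 13 = ((1/2)*0 - 1*(-6))*(-15) - 13 = (0 + 6)*(-15) - 13 = 6*(-15) - 13 = -90 - 13 = -103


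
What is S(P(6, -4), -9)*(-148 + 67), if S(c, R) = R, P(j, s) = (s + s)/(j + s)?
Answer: 729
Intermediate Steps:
P(j, s) = 2*s/(j + s) (P(j, s) = (2*s)/(j + s) = 2*s/(j + s))
S(P(6, -4), -9)*(-148 + 67) = -9*(-148 + 67) = -9*(-81) = 729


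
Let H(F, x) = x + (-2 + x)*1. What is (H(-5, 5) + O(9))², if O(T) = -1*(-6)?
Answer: 196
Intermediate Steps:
O(T) = 6
H(F, x) = -2 + 2*x (H(F, x) = x + (-2 + x) = -2 + 2*x)
(H(-5, 5) + O(9))² = ((-2 + 2*5) + 6)² = ((-2 + 10) + 6)² = (8 + 6)² = 14² = 196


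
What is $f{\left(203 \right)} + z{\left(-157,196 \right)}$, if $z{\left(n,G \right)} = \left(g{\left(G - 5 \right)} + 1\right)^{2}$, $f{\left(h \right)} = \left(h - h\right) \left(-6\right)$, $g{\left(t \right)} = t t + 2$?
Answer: $1331082256$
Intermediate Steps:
$g{\left(t \right)} = 2 + t^{2}$ ($g{\left(t \right)} = t^{2} + 2 = 2 + t^{2}$)
$f{\left(h \right)} = 0$ ($f{\left(h \right)} = 0 \left(-6\right) = 0$)
$z{\left(n,G \right)} = \left(3 + \left(-5 + G\right)^{2}\right)^{2}$ ($z{\left(n,G \right)} = \left(\left(2 + \left(G - 5\right)^{2}\right) + 1\right)^{2} = \left(\left(2 + \left(-5 + G\right)^{2}\right) + 1\right)^{2} = \left(3 + \left(-5 + G\right)^{2}\right)^{2}$)
$f{\left(203 \right)} + z{\left(-157,196 \right)} = 0 + \left(3 + \left(-5 + 196\right)^{2}\right)^{2} = 0 + \left(3 + 191^{2}\right)^{2} = 0 + \left(3 + 36481\right)^{2} = 0 + 36484^{2} = 0 + 1331082256 = 1331082256$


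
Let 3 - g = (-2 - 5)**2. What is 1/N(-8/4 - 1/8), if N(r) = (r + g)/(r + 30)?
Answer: -223/385 ≈ -0.57922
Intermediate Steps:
g = -46 (g = 3 - (-2 - 5)**2 = 3 - 1*(-7)**2 = 3 - 1*49 = 3 - 49 = -46)
N(r) = (-46 + r)/(30 + r) (N(r) = (r - 46)/(r + 30) = (-46 + r)/(30 + r))
1/N(-8/4 - 1/8) = 1/((-46 + (-8/4 - 1/8))/(30 + (-8/4 - 1/8))) = 1/((-46 + (-8*1/4 - 1*1/8))/(30 + (-8*1/4 - 1*1/8))) = 1/((-46 + (-2 - 1/8))/(30 + (-2 - 1/8))) = 1/((-46 - 17/8)/(30 - 17/8)) = 1/(-385/8/(223/8)) = 1/((8/223)*(-385/8)) = 1/(-385/223) = -223/385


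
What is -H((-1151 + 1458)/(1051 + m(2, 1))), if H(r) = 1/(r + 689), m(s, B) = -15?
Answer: -1036/714111 ≈ -0.0014508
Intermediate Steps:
H(r) = 1/(689 + r)
-H((-1151 + 1458)/(1051 + m(2, 1))) = -1/(689 + (-1151 + 1458)/(1051 - 15)) = -1/(689 + 307/1036) = -1/714111/1036 = -1*1036/714111 = -1036/714111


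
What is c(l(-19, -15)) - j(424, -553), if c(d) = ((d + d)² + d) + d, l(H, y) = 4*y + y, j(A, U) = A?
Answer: 21926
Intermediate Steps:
l(H, y) = 5*y
c(d) = 2*d + 4*d² (c(d) = ((2*d)² + d) + d = (4*d² + d) + d = (d + 4*d²) + d = 2*d + 4*d²)
c(l(-19, -15)) - j(424, -553) = 2*(5*(-15))*(1 + 2*(5*(-15))) - 1*424 = 2*(-75)*(1 + 2*(-75)) - 424 = 2*(-75)*(1 - 150) - 424 = 2*(-75)*(-149) - 424 = 22350 - 424 = 21926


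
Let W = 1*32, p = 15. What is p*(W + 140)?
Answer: 2580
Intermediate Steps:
W = 32
p*(W + 140) = 15*(32 + 140) = 15*172 = 2580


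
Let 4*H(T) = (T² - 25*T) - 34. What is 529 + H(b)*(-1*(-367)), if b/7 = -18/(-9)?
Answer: -16720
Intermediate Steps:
b = 14 (b = 7*(-18/(-9)) = 7*(-18*(-⅑)) = 7*2 = 14)
H(T) = -17/2 - 25*T/4 + T²/4 (H(T) = ((T² - 25*T) - 34)/4 = (-34 + T² - 25*T)/4 = -17/2 - 25*T/4 + T²/4)
529 + H(b)*(-1*(-367)) = 529 + (-17/2 - 25/4*14 + (¼)*14²)*(-1*(-367)) = 529 + (-17/2 - 175/2 + (¼)*196)*367 = 529 + (-17/2 - 175/2 + 49)*367 = 529 - 47*367 = 529 - 17249 = -16720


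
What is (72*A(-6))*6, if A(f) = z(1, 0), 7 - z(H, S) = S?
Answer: 3024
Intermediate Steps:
z(H, S) = 7 - S
A(f) = 7 (A(f) = 7 - 1*0 = 7 + 0 = 7)
(72*A(-6))*6 = (72*7)*6 = 504*6 = 3024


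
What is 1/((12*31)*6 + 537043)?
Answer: 1/539275 ≈ 1.8543e-6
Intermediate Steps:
1/((12*31)*6 + 537043) = 1/(372*6 + 537043) = 1/(2232 + 537043) = 1/539275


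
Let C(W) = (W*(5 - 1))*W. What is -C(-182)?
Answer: -132496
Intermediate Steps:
C(W) = 4*W² (C(W) = (W*4)*W = (4*W)*W = 4*W²)
-C(-182) = -4*(-182)² = -4*33124 = -1*132496 = -132496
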